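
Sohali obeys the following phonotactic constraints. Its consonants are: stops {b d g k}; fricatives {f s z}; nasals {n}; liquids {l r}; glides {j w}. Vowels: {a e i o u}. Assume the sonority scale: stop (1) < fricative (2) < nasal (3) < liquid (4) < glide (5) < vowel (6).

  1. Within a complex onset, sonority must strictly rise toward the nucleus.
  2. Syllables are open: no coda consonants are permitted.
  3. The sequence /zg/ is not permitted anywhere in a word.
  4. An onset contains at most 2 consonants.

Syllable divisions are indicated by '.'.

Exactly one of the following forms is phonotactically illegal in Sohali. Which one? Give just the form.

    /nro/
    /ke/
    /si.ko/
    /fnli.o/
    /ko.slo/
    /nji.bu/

/fnli.o/

/nro/ — σ1 onset /nr/ (3→4 rises), coda /∅/ ok → phonotactically legal
/ke/ — σ1 onset /k/, coda /∅/ ok → phonotactically legal
/si.ko/ — σ1 onset /s/, coda /∅/ ok; σ2 onset /k/, coda /∅/ ok → phonotactically legal
/fnli.o/ — violates constraint 4: syllable 1 onset /fnl/ has 3 consonants (> 2) → phonotactically illegal
/ko.slo/ — σ1 onset /k/, coda /∅/ ok; σ2 onset /sl/ (2→4 rises), coda /∅/ ok → phonotactically legal
/nji.bu/ — σ1 onset /nj/ (3→5 rises), coda /∅/ ok; σ2 onset /b/, coda /∅/ ok → phonotactically legal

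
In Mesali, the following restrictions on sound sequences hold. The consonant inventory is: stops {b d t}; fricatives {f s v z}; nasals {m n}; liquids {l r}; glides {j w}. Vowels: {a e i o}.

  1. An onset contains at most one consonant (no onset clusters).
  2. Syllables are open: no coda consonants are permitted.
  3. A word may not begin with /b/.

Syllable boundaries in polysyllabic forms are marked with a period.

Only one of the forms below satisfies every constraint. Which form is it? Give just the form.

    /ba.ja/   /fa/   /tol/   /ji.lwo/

/ba.ja/ — violates constraint 3: word begins with /b/ → illicit
/fa/ — σ1 onset /f/, coda /∅/ ok → licit
/tol/ — violates constraint 2: syllable 1 coda /l/ has 1 consonant (> 0) → illicit
/ji.lwo/ — violates constraint 1: syllable 2 onset /lw/ has 2 consonants (> 1) → illicit

/fa/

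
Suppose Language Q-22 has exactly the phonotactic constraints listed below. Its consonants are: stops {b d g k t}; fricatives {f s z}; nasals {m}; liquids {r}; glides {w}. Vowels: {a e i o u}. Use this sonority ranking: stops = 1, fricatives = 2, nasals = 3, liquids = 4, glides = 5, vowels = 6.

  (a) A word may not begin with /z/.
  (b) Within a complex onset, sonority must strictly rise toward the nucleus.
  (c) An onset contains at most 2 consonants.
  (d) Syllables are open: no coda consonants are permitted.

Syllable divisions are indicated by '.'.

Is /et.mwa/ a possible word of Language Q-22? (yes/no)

no

/et.mwa/ — violates constraint (d): syllable 1 coda /t/ has 1 consonant (> 0) → not permitted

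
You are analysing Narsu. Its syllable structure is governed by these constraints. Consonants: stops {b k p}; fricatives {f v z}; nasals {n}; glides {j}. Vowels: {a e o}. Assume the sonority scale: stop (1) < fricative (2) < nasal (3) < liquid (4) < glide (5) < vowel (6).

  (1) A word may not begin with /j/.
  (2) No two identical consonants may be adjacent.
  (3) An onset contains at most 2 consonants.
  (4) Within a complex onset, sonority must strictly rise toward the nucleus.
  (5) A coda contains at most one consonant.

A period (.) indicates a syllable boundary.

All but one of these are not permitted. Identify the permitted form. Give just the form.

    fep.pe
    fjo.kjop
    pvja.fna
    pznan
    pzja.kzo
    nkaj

fjo.kjop

fep.pe — violates constraint 2: adjacent identical consonants /pp/ → not permitted
fjo.kjop — σ1 onset /fj/ (2→5 rises), coda /∅/ ok; σ2 onset /kj/ (1→5 rises), coda /p/ ok → permitted
pvja.fna — violates constraint 3: syllable 1 onset /pvj/ has 3 consonants (> 2) → not permitted
pznan — violates constraint 3: syllable 1 onset /pzn/ has 3 consonants (> 2) → not permitted
pzja.kzo — violates constraint 3: syllable 1 onset /pzj/ has 3 consonants (> 2) → not permitted
nkaj — violates constraint 4: syllable 1 onset /nk/: /n/ (nasal, 3) → /k/ (stop, 1) does not rise → not permitted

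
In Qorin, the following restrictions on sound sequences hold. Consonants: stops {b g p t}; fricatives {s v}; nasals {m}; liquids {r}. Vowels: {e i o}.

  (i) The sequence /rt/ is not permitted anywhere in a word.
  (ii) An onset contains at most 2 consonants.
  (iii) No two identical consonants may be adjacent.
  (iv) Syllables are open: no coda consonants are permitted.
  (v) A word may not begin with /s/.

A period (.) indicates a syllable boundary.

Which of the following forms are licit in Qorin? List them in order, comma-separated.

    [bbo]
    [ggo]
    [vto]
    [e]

[vto], [e]

[bbo] — violates constraint (iii): adjacent identical consonants /bb/ → illicit
[ggo] — violates constraint (iii): adjacent identical consonants /gg/ → illicit
[vto] — σ1 onset /vt/ (2C), coda /∅/ ok → licit
[e] — σ1 onset /∅/, coda /∅/ ok → licit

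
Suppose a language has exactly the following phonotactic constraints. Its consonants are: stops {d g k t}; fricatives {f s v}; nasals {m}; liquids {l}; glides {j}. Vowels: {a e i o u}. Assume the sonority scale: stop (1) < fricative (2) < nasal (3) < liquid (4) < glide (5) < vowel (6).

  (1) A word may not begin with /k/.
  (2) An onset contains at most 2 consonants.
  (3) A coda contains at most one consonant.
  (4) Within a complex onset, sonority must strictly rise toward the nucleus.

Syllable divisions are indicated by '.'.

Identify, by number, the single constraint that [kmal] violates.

[kmal]: word begins with /k/.
This is a violation of constraint 1: "A word may not begin with /k/."
The remaining constraints (2, 3, 4) are satisfied.

1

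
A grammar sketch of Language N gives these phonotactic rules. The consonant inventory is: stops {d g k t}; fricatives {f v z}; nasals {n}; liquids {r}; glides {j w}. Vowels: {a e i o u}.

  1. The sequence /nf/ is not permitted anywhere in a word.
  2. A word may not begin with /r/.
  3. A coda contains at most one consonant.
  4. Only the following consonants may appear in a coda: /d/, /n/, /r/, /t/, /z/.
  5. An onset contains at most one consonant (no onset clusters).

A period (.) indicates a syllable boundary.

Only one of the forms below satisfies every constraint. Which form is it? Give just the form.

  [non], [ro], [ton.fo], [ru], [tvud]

[non] — σ1 onset /n/, coda /n/ ok → licit
[ro] — violates constraint 2: word begins with /r/ → illicit
[ton.fo] — violates constraint 1: contains banned sequence /nf/ → illicit
[ru] — violates constraint 2: word begins with /r/ → illicit
[tvud] — violates constraint 5: syllable 1 onset /tv/ has 2 consonants (> 1) → illicit

[non]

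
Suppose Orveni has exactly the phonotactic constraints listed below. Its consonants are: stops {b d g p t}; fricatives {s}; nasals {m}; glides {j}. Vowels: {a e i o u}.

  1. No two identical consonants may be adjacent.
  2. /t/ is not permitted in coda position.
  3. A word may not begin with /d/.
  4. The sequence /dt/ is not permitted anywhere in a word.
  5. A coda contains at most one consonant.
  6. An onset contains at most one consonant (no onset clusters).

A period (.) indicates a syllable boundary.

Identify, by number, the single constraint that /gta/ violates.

6

/gta/: syllable 1 onset /gt/ has 2 consonants (> 1).
This is a violation of constraint 6: "An onset contains at most one consonant (no onset clusters)."
The remaining constraints (1, 2, 3, 4, 5) are satisfied.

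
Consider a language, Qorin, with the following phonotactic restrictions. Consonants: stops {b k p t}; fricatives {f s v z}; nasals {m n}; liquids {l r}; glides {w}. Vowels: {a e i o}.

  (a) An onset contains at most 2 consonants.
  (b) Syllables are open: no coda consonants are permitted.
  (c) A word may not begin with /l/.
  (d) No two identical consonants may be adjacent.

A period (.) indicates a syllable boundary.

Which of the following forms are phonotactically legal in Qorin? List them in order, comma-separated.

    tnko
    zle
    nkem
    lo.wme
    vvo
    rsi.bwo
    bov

zle, rsi.bwo

tnko — violates constraint (a): syllable 1 onset /tnk/ has 3 consonants (> 2) → phonotactically illegal
zle — σ1 onset /zl/ (2C), coda /∅/ ok → phonotactically legal
nkem — violates constraint (b): syllable 1 coda /m/ has 1 consonant (> 0) → phonotactically illegal
lo.wme — violates constraint (c): word begins with /l/ → phonotactically illegal
vvo — violates constraint (d): adjacent identical consonants /vv/ → phonotactically illegal
rsi.bwo — σ1 onset /rs/ (2C), coda /∅/ ok; σ2 onset /bw/ (2C), coda /∅/ ok → phonotactically legal
bov — violates constraint (b): syllable 1 coda /v/ has 1 consonant (> 0) → phonotactically illegal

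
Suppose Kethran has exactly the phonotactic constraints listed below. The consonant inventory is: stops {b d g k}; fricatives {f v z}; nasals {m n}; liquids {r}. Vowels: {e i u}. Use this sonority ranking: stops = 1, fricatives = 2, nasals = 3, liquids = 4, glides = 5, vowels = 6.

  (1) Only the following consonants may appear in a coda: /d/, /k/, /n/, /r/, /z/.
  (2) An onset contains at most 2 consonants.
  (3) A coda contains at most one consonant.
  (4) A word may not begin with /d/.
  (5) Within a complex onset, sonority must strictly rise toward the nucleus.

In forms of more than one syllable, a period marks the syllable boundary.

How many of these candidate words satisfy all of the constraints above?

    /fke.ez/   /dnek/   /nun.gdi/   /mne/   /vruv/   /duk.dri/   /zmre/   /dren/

0

/fke.ez/ — violates constraint 5: syllable 1 onset /fk/: /f/ (fricative, 2) → /k/ (stop, 1) does not rise → not permitted
/dnek/ — violates constraint 4: word begins with /d/ → not permitted
/nun.gdi/ — violates constraint 5: syllable 2 onset /gd/: /g/ (stop, 1) → /d/ (stop, 1) does not rise → not permitted
/mne/ — violates constraint 5: syllable 1 onset /mn/: /m/ (nasal, 3) → /n/ (nasal, 3) does not rise → not permitted
/vruv/ — violates constraint 1: syllable 1 coda contains /v/, which is not a licensed coda consonant → not permitted
/duk.dri/ — violates constraint 4: word begins with /d/ → not permitted
/zmre/ — violates constraint 2: syllable 1 onset /zmr/ has 3 consonants (> 2) → not permitted
/dren/ — violates constraint 4: word begins with /d/ → not permitted
No form is permitted → 0.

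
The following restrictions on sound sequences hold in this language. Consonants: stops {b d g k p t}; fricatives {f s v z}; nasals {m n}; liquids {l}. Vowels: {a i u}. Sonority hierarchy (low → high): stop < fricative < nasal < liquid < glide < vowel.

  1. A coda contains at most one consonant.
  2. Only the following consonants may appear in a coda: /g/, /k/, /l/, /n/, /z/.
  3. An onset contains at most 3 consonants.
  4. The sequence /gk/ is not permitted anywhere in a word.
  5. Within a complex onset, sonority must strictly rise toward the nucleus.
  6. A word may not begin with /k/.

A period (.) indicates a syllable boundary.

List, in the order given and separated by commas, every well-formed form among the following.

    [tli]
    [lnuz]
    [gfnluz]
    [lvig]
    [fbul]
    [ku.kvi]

[tli]

[tli] — σ1 onset /tl/ (1→4 rises), coda /∅/ ok → well-formed
[lnuz] — violates constraint 5: syllable 1 onset /ln/: /l/ (liquid, 4) → /n/ (nasal, 3) does not rise → ill-formed
[gfnluz] — violates constraint 3: syllable 1 onset /gfnl/ has 4 consonants (> 3) → ill-formed
[lvig] — violates constraint 5: syllable 1 onset /lv/: /l/ (liquid, 4) → /v/ (fricative, 2) does not rise → ill-formed
[fbul] — violates constraint 5: syllable 1 onset /fb/: /f/ (fricative, 2) → /b/ (stop, 1) does not rise → ill-formed
[ku.kvi] — violates constraint 6: word begins with /k/ → ill-formed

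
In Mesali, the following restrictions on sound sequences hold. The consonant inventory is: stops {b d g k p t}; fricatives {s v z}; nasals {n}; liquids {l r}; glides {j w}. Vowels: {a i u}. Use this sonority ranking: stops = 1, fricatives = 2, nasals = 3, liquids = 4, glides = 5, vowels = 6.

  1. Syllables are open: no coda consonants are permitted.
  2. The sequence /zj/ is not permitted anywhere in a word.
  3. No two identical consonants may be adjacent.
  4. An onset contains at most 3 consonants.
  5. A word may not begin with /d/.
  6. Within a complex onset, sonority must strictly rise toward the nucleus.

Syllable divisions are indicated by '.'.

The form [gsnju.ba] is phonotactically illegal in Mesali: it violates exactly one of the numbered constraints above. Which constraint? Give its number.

[gsnju.ba]: syllable 1 onset /gsnj/ has 4 consonants (> 3).
This is a violation of constraint 4: "An onset contains at most 3 consonants."
The remaining constraints (1, 2, 3, 5, 6) are satisfied.

4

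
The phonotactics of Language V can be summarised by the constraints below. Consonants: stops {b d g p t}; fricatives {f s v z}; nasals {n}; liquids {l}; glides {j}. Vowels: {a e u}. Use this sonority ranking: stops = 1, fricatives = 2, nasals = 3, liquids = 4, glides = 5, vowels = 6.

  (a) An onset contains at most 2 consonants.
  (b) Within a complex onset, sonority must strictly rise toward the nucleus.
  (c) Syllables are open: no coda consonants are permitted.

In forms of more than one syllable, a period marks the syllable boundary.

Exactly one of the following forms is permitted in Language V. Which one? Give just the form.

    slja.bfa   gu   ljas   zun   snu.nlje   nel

slja.bfa — violates constraint (a): syllable 1 onset /slj/ has 3 consonants (> 2) → not permitted
gu — σ1 onset /g/, coda /∅/ ok → permitted
ljas — violates constraint (c): syllable 1 coda /s/ has 1 consonant (> 0) → not permitted
zun — violates constraint (c): syllable 1 coda /n/ has 1 consonant (> 0) → not permitted
snu.nlje — violates constraint (a): syllable 2 onset /nlj/ has 3 consonants (> 2) → not permitted
nel — violates constraint (c): syllable 1 coda /l/ has 1 consonant (> 0) → not permitted

gu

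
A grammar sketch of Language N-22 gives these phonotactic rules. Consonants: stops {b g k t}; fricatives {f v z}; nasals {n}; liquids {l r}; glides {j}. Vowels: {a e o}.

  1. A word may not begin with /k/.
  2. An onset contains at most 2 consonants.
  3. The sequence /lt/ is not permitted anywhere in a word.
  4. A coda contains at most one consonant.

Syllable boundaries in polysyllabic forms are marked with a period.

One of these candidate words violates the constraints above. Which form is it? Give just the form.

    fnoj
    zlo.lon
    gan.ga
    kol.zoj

kol.zoj

fnoj — σ1 onset /fn/ (2C), coda /j/ ok → licit
zlo.lon — σ1 onset /zl/ (2C), coda /∅/ ok; σ2 onset /l/, coda /n/ ok → licit
gan.ga — σ1 onset /g/, coda /n/ ok; σ2 onset /g/, coda /∅/ ok → licit
kol.zoj — violates constraint 1: word begins with /k/ → illicit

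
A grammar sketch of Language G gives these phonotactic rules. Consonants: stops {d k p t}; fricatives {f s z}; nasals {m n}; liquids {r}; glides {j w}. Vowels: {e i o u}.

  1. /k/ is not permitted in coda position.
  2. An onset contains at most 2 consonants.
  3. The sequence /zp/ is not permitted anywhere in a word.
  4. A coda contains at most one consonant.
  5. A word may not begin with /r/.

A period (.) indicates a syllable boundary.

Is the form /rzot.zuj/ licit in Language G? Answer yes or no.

no

/rzot.zuj/ — violates constraint 5: word begins with /r/ → illicit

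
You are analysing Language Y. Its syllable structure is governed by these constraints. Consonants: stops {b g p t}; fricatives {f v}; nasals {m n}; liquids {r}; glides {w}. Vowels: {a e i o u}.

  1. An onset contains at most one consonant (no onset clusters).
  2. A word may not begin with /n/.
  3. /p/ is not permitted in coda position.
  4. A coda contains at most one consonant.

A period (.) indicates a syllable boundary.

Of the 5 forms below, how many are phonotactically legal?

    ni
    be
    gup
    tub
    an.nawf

2

ni — violates constraint 2: word begins with /n/ → phonotactically illegal
be — σ1 onset /b/, coda /∅/ ok → phonotactically legal
gup — violates constraint 3: syllable 1 coda contains /p/ → phonotactically illegal
tub — σ1 onset /t/, coda /b/ ok → phonotactically legal
an.nawf — violates constraint 4: syllable 2 coda /wf/ has 2 consonants (> 1) → phonotactically illegal
Phonotactically legal: be, tub → 2.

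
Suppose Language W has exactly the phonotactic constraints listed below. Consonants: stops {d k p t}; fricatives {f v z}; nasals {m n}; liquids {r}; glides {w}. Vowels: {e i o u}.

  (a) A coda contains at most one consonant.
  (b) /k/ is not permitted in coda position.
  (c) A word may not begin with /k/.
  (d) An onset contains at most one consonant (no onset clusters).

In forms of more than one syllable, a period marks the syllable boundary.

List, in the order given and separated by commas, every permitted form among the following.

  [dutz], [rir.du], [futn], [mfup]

[dutz] — violates constraint (a): syllable 1 coda /tz/ has 2 consonants (> 1) → not permitted
[rir.du] — σ1 onset /r/, coda /r/ ok; σ2 onset /d/, coda /∅/ ok → permitted
[futn] — violates constraint (a): syllable 1 coda /tn/ has 2 consonants (> 1) → not permitted
[mfup] — violates constraint (d): syllable 1 onset /mf/ has 2 consonants (> 1) → not permitted

[rir.du]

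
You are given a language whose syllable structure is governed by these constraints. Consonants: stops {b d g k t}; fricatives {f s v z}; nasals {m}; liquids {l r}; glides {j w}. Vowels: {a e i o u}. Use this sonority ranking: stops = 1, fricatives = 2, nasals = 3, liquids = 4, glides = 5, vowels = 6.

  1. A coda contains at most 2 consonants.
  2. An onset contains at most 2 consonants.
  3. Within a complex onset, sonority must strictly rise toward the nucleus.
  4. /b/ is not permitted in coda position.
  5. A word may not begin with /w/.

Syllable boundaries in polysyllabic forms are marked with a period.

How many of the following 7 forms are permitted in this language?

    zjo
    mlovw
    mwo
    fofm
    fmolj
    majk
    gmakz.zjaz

zjo — σ1 onset /zj/ (2→5 rises), coda /∅/ ok → permitted
mlovw — σ1 onset /ml/ (3→4 rises), coda /vw/ (2C) ok → permitted
mwo — σ1 onset /mw/ (3→5 rises), coda /∅/ ok → permitted
fofm — σ1 onset /f/, coda /fm/ (2C) ok → permitted
fmolj — σ1 onset /fm/ (2→3 rises), coda /lj/ (2C) ok → permitted
majk — σ1 onset /m/, coda /jk/ (2C) ok → permitted
gmakz.zjaz — σ1 onset /gm/ (1→3 rises), coda /kz/ (2C) ok; σ2 onset /zj/ (2→5 rises), coda /z/ ok → permitted
Permitted: zjo, mlovw, mwo, fofm, fmolj, majk, gmakz.zjaz → 7.

7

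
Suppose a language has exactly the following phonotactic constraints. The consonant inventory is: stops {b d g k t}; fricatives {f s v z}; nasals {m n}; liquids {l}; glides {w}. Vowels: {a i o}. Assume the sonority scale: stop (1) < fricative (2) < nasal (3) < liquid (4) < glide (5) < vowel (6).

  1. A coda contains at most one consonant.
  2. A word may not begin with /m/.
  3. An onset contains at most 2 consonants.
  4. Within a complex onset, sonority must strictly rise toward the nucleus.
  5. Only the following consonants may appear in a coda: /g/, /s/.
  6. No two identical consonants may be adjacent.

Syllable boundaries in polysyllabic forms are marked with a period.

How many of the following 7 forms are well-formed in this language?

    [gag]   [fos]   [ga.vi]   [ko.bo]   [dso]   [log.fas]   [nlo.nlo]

[gag] — σ1 onset /g/, coda /g/ ok → well-formed
[fos] — σ1 onset /f/, coda /s/ ok → well-formed
[ga.vi] — σ1 onset /g/, coda /∅/ ok; σ2 onset /v/, coda /∅/ ok → well-formed
[ko.bo] — σ1 onset /k/, coda /∅/ ok; σ2 onset /b/, coda /∅/ ok → well-formed
[dso] — σ1 onset /ds/ (1→2 rises), coda /∅/ ok → well-formed
[log.fas] — σ1 onset /l/, coda /g/ ok; σ2 onset /f/, coda /s/ ok → well-formed
[nlo.nlo] — σ1 onset /nl/ (3→4 rises), coda /∅/ ok; σ2 onset /nl/ (3→4 rises), coda /∅/ ok → well-formed
Well-formed: [gag], [fos], [ga.vi], [ko.bo], [dso], [log.fas], [nlo.nlo] → 7.

7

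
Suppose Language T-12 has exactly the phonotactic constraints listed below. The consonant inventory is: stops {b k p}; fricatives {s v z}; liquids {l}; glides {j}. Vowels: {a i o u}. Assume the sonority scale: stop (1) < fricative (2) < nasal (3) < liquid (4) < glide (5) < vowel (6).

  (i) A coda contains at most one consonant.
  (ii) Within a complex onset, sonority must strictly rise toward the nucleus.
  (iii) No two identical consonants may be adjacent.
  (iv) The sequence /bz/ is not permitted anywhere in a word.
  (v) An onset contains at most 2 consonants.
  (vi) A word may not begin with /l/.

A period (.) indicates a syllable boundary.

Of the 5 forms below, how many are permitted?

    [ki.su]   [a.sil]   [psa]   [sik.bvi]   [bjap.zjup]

[ki.su] — σ1 onset /k/, coda /∅/ ok; σ2 onset /s/, coda /∅/ ok → permitted
[a.sil] — σ1 onset /∅/, coda /∅/ ok; σ2 onset /s/, coda /l/ ok → permitted
[psa] — σ1 onset /ps/ (1→2 rises), coda /∅/ ok → permitted
[sik.bvi] — σ1 onset /s/, coda /k/ ok; σ2 onset /bv/ (1→2 rises), coda /∅/ ok → permitted
[bjap.zjup] — σ1 onset /bj/ (1→5 rises), coda /p/ ok; σ2 onset /zj/ (2→5 rises), coda /p/ ok → permitted
Permitted: [ki.su], [a.sil], [psa], [sik.bvi], [bjap.zjup] → 5.

5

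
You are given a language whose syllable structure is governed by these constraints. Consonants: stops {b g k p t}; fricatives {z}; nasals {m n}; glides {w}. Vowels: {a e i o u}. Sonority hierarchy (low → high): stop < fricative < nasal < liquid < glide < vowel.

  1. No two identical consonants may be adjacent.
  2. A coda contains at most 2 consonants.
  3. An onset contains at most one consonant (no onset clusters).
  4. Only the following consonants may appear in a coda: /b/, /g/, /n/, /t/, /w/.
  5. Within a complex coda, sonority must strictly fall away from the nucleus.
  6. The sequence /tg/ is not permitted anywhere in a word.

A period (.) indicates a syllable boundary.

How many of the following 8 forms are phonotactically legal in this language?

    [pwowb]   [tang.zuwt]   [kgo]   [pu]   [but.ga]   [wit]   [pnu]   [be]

[pwowb] — violates constraint 3: syllable 1 onset /pw/ has 2 consonants (> 1) → phonotactically illegal
[tang.zuwt] — σ1 onset /t/, coda /ng/ (3→1 falls) ok; σ2 onset /z/, coda /wt/ (5→1 falls) ok → phonotactically legal
[kgo] — violates constraint 3: syllable 1 onset /kg/ has 2 consonants (> 1) → phonotactically illegal
[pu] — σ1 onset /p/, coda /∅/ ok → phonotactically legal
[but.ga] — violates constraint 6: contains banned sequence /tg/ → phonotactically illegal
[wit] — σ1 onset /w/, coda /t/ ok → phonotactically legal
[pnu] — violates constraint 3: syllable 1 onset /pn/ has 2 consonants (> 1) → phonotactically illegal
[be] — σ1 onset /b/, coda /∅/ ok → phonotactically legal
Phonotactically legal: [tang.zuwt], [pu], [wit], [be] → 4.

4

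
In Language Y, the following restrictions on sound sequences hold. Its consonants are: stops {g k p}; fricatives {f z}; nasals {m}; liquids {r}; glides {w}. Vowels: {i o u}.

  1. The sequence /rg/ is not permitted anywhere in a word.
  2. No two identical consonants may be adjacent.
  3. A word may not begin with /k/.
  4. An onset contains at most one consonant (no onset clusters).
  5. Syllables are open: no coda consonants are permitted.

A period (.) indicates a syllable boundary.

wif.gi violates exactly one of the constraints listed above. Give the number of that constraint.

5

wif.gi: syllable 1 coda /f/ has 1 consonant (> 0).
This is a violation of constraint 5: "Syllables are open: no coda consonants are permitted."
The remaining constraints (1, 2, 3, 4) are satisfied.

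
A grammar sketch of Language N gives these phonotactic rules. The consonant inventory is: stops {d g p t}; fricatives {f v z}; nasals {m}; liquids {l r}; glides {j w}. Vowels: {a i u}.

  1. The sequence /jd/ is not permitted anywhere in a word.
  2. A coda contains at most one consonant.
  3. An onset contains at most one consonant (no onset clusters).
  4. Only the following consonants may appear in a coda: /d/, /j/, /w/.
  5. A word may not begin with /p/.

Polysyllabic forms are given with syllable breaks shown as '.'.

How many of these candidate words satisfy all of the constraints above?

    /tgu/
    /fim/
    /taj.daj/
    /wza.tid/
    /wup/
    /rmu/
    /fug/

0

/tgu/ — violates constraint 3: syllable 1 onset /tg/ has 2 consonants (> 1) → phonotactically illegal
/fim/ — violates constraint 4: syllable 1 coda contains /m/, which is not a licensed coda consonant → phonotactically illegal
/taj.daj/ — violates constraint 1: contains banned sequence /jd/ → phonotactically illegal
/wza.tid/ — violates constraint 3: syllable 1 onset /wz/ has 2 consonants (> 1) → phonotactically illegal
/wup/ — violates constraint 4: syllable 1 coda contains /p/, which is not a licensed coda consonant → phonotactically illegal
/rmu/ — violates constraint 3: syllable 1 onset /rm/ has 2 consonants (> 1) → phonotactically illegal
/fug/ — violates constraint 4: syllable 1 coda contains /g/, which is not a licensed coda consonant → phonotactically illegal
No form is phonotactically legal → 0.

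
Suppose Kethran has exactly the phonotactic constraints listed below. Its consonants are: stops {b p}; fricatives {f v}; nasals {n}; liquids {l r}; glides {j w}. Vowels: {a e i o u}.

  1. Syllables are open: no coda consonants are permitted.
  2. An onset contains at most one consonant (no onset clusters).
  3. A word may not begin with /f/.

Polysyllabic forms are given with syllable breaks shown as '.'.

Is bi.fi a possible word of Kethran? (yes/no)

yes

bi.fi — σ1 onset /b/, coda /∅/ ok; σ2 onset /f/, coda /∅/ ok → permitted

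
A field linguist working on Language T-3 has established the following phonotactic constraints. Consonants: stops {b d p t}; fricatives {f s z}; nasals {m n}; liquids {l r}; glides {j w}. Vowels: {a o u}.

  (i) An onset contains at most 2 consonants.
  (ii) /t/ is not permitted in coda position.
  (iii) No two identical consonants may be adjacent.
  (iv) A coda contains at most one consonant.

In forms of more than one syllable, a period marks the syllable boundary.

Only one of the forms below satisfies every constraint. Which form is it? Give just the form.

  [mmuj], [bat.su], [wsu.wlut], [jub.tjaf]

[mmuj] — violates constraint (iii): adjacent identical consonants /mm/ → phonotactically illegal
[bat.su] — violates constraint (ii): syllable 1 coda contains /t/ → phonotactically illegal
[wsu.wlut] — violates constraint (ii): syllable 2 coda contains /t/ → phonotactically illegal
[jub.tjaf] — σ1 onset /j/, coda /b/ ok; σ2 onset /tj/ (2C), coda /f/ ok → phonotactically legal

[jub.tjaf]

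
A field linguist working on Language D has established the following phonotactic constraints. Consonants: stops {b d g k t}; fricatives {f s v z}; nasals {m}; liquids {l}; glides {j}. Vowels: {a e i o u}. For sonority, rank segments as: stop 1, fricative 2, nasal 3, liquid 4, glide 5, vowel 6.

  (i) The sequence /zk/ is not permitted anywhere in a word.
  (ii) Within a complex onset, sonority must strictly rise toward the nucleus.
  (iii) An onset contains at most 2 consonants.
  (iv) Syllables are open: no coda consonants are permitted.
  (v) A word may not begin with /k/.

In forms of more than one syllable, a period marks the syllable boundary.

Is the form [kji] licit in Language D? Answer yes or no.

no

[kji] — violates constraint (v): word begins with /k/ → illicit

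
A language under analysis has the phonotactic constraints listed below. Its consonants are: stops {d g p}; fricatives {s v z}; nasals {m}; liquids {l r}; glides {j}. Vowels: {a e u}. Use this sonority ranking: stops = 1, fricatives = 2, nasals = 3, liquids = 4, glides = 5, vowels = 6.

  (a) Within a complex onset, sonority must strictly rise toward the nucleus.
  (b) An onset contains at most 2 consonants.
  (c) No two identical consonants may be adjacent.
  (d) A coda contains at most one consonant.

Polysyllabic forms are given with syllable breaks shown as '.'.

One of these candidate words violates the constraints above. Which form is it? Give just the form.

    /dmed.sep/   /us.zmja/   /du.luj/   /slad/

/dmed.sep/ — σ1 onset /dm/ (1→3 rises), coda /d/ ok; σ2 onset /s/, coda /p/ ok → well-formed
/us.zmja/ — violates constraint (b): syllable 2 onset /zmj/ has 3 consonants (> 2) → ill-formed
/du.luj/ — σ1 onset /d/, coda /∅/ ok; σ2 onset /l/, coda /j/ ok → well-formed
/slad/ — σ1 onset /sl/ (2→4 rises), coda /d/ ok → well-formed

/us.zmja/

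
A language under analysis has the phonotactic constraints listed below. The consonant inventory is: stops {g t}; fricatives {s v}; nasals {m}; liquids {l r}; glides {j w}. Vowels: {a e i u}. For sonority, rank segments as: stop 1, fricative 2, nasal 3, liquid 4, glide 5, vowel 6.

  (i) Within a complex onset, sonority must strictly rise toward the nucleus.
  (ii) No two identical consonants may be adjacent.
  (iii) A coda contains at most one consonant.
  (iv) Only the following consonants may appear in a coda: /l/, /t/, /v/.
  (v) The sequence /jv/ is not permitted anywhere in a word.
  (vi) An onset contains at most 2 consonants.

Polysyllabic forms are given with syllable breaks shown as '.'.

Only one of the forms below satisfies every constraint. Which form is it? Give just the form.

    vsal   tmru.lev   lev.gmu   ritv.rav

lev.gmu

vsal — violates constraint (i): syllable 1 onset /vs/: /v/ (fricative, 2) → /s/ (fricative, 2) does not rise → ill-formed
tmru.lev — violates constraint (vi): syllable 1 onset /tmr/ has 3 consonants (> 2) → ill-formed
lev.gmu — σ1 onset /l/, coda /v/ ok; σ2 onset /gm/ (1→3 rises), coda /∅/ ok → well-formed
ritv.rav — violates constraint (iii): syllable 1 coda /tv/ has 2 consonants (> 1) → ill-formed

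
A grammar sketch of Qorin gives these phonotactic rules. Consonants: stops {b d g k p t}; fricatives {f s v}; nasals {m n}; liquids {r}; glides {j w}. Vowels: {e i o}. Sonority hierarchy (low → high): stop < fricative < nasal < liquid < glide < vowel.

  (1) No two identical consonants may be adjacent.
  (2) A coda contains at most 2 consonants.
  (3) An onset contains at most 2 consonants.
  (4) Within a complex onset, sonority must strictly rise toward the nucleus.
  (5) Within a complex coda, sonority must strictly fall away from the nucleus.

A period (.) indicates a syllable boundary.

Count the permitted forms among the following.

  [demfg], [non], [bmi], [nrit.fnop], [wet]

4

[demfg] — violates constraint 2: syllable 1 coda /mfg/ has 3 consonants (> 2) → not permitted
[non] — σ1 onset /n/, coda /n/ ok → permitted
[bmi] — σ1 onset /bm/ (1→3 rises), coda /∅/ ok → permitted
[nrit.fnop] — σ1 onset /nr/ (3→4 rises), coda /t/ ok; σ2 onset /fn/ (2→3 rises), coda /p/ ok → permitted
[wet] — σ1 onset /w/, coda /t/ ok → permitted
Permitted: [non], [bmi], [nrit.fnop], [wet] → 4.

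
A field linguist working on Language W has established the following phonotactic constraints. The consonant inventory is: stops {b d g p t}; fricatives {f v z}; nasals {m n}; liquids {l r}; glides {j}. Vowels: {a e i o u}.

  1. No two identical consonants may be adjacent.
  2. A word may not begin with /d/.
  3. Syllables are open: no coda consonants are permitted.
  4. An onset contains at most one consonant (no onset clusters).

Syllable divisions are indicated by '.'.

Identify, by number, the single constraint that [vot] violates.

3

[vot]: syllable 1 coda /t/ has 1 consonant (> 0).
This is a violation of constraint 3: "Syllables are open: no coda consonants are permitted."
The remaining constraints (1, 2, 4) are satisfied.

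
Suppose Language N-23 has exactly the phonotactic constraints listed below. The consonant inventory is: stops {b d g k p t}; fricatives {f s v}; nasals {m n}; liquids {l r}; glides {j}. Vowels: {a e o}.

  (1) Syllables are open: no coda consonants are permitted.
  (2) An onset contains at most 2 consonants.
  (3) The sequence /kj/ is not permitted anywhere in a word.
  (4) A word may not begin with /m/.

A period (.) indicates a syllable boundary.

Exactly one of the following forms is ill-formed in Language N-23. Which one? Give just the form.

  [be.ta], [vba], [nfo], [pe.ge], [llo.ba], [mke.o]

[mke.o]

[be.ta] — σ1 onset /b/, coda /∅/ ok; σ2 onset /t/, coda /∅/ ok → well-formed
[vba] — σ1 onset /vb/ (2C), coda /∅/ ok → well-formed
[nfo] — σ1 onset /nf/ (2C), coda /∅/ ok → well-formed
[pe.ge] — σ1 onset /p/, coda /∅/ ok; σ2 onset /g/, coda /∅/ ok → well-formed
[llo.ba] — σ1 onset /ll/ (2C), coda /∅/ ok; σ2 onset /b/, coda /∅/ ok → well-formed
[mke.o] — violates constraint 4: word begins with /m/ → ill-formed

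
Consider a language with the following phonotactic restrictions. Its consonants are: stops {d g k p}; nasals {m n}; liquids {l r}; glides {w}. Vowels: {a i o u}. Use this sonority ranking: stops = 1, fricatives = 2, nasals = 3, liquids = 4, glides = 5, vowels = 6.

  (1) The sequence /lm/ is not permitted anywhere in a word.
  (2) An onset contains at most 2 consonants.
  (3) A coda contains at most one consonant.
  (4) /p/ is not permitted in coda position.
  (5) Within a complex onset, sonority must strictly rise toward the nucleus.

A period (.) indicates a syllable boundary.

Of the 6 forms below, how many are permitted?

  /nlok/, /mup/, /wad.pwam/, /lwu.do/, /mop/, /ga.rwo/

/nlok/ — σ1 onset /nl/ (3→4 rises), coda /k/ ok → permitted
/mup/ — violates constraint 4: syllable 1 coda contains /p/ → not permitted
/wad.pwam/ — σ1 onset /w/, coda /d/ ok; σ2 onset /pw/ (1→5 rises), coda /m/ ok → permitted
/lwu.do/ — σ1 onset /lw/ (4→5 rises), coda /∅/ ok; σ2 onset /d/, coda /∅/ ok → permitted
/mop/ — violates constraint 4: syllable 1 coda contains /p/ → not permitted
/ga.rwo/ — σ1 onset /g/, coda /∅/ ok; σ2 onset /rw/ (4→5 rises), coda /∅/ ok → permitted
Permitted: /nlok/, /wad.pwam/, /lwu.do/, /ga.rwo/ → 4.

4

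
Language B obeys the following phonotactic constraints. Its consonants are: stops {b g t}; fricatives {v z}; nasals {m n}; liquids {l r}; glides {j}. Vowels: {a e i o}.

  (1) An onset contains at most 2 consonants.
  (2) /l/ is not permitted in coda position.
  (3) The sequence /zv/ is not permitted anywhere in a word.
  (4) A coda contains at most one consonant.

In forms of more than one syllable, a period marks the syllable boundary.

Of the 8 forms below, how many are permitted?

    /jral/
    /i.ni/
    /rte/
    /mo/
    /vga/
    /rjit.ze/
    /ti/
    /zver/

/jral/ — violates constraint 2: syllable 1 coda contains /l/ → not permitted
/i.ni/ — σ1 onset /∅/, coda /∅/ ok; σ2 onset /n/, coda /∅/ ok → permitted
/rte/ — σ1 onset /rt/ (2C), coda /∅/ ok → permitted
/mo/ — σ1 onset /m/, coda /∅/ ok → permitted
/vga/ — σ1 onset /vg/ (2C), coda /∅/ ok → permitted
/rjit.ze/ — σ1 onset /rj/ (2C), coda /t/ ok; σ2 onset /z/, coda /∅/ ok → permitted
/ti/ — σ1 onset /t/, coda /∅/ ok → permitted
/zver/ — violates constraint 3: contains banned sequence /zv/ → not permitted
Permitted: /i.ni/, /rte/, /mo/, /vga/, /rjit.ze/, /ti/ → 6.

6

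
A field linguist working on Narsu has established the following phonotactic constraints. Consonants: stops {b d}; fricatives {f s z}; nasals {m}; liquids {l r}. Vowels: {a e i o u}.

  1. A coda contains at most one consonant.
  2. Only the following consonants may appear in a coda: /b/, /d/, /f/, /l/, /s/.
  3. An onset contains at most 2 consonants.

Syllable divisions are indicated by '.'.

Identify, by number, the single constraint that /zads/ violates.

1

/zads/: syllable 1 coda /ds/ has 2 consonants (> 1).
This is a violation of constraint 1: "A coda contains at most one consonant."
The remaining constraints (2, 3) are satisfied.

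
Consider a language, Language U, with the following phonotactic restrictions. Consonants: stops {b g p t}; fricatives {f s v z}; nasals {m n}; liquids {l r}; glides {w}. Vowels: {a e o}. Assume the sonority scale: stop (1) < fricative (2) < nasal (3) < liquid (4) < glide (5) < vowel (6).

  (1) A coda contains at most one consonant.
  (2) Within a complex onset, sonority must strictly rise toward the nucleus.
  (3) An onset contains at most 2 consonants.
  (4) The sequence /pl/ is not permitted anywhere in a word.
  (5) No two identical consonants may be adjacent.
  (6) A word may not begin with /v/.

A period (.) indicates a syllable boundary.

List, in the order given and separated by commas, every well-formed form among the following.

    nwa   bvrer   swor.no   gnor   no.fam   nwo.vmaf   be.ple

nwa, swor.no, gnor, no.fam, nwo.vmaf

nwa — σ1 onset /nw/ (3→5 rises), coda /∅/ ok → well-formed
bvrer — violates constraint 3: syllable 1 onset /bvr/ has 3 consonants (> 2) → ill-formed
swor.no — σ1 onset /sw/ (2→5 rises), coda /r/ ok; σ2 onset /n/, coda /∅/ ok → well-formed
gnor — σ1 onset /gn/ (1→3 rises), coda /r/ ok → well-formed
no.fam — σ1 onset /n/, coda /∅/ ok; σ2 onset /f/, coda /m/ ok → well-formed
nwo.vmaf — σ1 onset /nw/ (3→5 rises), coda /∅/ ok; σ2 onset /vm/ (2→3 rises), coda /f/ ok → well-formed
be.ple — violates constraint 4: contains banned sequence /pl/ → ill-formed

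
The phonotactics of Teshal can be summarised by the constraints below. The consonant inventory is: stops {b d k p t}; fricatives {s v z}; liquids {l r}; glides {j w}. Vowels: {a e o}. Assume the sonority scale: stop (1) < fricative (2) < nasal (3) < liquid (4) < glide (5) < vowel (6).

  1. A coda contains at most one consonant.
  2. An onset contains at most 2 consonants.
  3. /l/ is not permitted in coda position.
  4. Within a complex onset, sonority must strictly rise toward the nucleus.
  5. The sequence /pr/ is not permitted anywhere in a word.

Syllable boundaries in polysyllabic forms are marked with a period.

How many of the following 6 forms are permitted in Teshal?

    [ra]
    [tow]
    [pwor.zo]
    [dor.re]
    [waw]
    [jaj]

6

[ra] — σ1 onset /r/, coda /∅/ ok → permitted
[tow] — σ1 onset /t/, coda /w/ ok → permitted
[pwor.zo] — σ1 onset /pw/ (1→5 rises), coda /r/ ok; σ2 onset /z/, coda /∅/ ok → permitted
[dor.re] — σ1 onset /d/, coda /r/ ok; σ2 onset /r/, coda /∅/ ok → permitted
[waw] — σ1 onset /w/, coda /w/ ok → permitted
[jaj] — σ1 onset /j/, coda /j/ ok → permitted
Permitted: [ra], [tow], [pwor.zo], [dor.re], [waw], [jaj] → 6.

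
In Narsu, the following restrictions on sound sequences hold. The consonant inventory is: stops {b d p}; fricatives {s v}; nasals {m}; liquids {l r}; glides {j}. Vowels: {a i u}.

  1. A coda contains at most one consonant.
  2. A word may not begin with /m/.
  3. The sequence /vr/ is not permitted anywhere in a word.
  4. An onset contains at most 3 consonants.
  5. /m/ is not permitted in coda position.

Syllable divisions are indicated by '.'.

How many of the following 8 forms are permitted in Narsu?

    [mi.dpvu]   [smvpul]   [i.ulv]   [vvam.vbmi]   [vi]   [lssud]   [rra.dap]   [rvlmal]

3

[mi.dpvu] — violates constraint 2: word begins with /m/ → not permitted
[smvpul] — violates constraint 4: syllable 1 onset /smvp/ has 4 consonants (> 3) → not permitted
[i.ulv] — violates constraint 1: syllable 2 coda /lv/ has 2 consonants (> 1) → not permitted
[vvam.vbmi] — violates constraint 5: syllable 1 coda contains /m/ → not permitted
[vi] — σ1 onset /v/, coda /∅/ ok → permitted
[lssud] — σ1 onset /lss/ (3C), coda /d/ ok → permitted
[rra.dap] — σ1 onset /rr/ (2C), coda /∅/ ok; σ2 onset /d/, coda /p/ ok → permitted
[rvlmal] — violates constraint 4: syllable 1 onset /rvlm/ has 4 consonants (> 3) → not permitted
Permitted: [vi], [lssud], [rra.dap] → 3.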